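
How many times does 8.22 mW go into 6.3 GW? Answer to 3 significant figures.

(6.3 × 10^9) / (8.22 × 10^-3) = 0.7664 × 10^12

766000000000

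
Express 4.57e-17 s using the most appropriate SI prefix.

= 45.7e-18 s; 1e-18 is atto.

45.7 as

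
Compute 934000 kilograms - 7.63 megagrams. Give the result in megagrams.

In megagrams:
  934000 kilograms = 934000e-3 megagrams = 934
  7.63 megagrams → 7.63
Difference: 934 - 7.63 = 926.37

926.37 megagrams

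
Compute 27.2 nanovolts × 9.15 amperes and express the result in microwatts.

27.2e-9 × 9.15 = 248.88e-9 W

0.24888 microwatts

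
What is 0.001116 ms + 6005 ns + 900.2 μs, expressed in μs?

In μs:
  0.001116 ms = 0.001116 × 10^3 μs = 1.116
  6005 ns = 6005 × 10^-3 μs = 6.005
  900.2 μs → 900.2
Sum: 1.116 + 6.005 + 900.2 = 907.321

907.321 μs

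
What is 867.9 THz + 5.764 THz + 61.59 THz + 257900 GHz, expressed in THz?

1193.154 THz

In THz:
  867.9 THz → 867.9
  5.764 THz → 5.764
  61.59 THz → 61.59
  257900 GHz = 257900 × 10^-3 THz = 257.9
Sum: 867.9 + 5.764 + 61.59 + 257.9 = 1193.154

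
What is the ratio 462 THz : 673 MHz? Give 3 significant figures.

(462 × 10^12) / (673 × 10^6) = 0.6865 × 10^6

686000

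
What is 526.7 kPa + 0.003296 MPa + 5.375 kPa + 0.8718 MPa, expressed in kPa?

In kPa:
  526.7 kPa → 526.7
  0.003296 MPa = 0.003296e3 kPa = 3.296
  5.375 kPa → 5.375
  0.8718 MPa = 0.8718e3 kPa = 871.8
Sum: 526.7 + 3.296 + 5.375 + 871.8 = 1407.171

1407.171 kPa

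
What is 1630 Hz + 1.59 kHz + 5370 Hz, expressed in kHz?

8.59 kHz

In kHz:
  1630 Hz = 1630 × 10^-3 kHz = 1.63
  1.59 kHz → 1.59
  5370 Hz = 5370 × 10^-3 kHz = 5.37
Sum: 1.63 + 1.59 + 5.37 = 8.59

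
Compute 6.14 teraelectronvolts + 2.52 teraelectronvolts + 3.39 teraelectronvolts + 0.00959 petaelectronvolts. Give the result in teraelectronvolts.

21.64 teraelectronvolts

In teraelectronvolts:
  6.14 teraelectronvolts → 6.14
  2.52 teraelectronvolts → 2.52
  3.39 teraelectronvolts → 3.39
  0.00959 petaelectronvolts = 0.00959 × 10³ teraelectronvolts = 9.59
Sum: 6.14 + 2.52 + 3.39 + 9.59 = 21.64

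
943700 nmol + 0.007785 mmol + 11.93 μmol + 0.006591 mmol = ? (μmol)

970.006 μmol

In μmol:
  943700 nmol = 943700e-3 μmol = 943.7
  0.007785 mmol = 0.007785e3 μmol = 7.785
  11.93 μmol → 11.93
  0.006591 mmol = 0.006591e3 μmol = 6.591
Sum: 943.7 + 7.785 + 11.93 + 6.591 = 970.006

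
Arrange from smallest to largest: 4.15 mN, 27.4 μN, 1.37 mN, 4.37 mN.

4.15 mN = 0.00415 N
27.4 μN = 0.0000274 N
1.37 mN = 0.00137 N
4.37 mN = 0.00437 N

27.4 μN < 1.37 mN < 4.15 mN < 4.37 mN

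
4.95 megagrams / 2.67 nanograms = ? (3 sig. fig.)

1850000000000000

(4.95e6) / (2.67e-9) = 1.854e15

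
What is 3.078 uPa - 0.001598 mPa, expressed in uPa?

In uPa:
  3.078 uPa → 3.078
  0.001598 mPa = 0.001598 × 10³ uPa = 1.598
Difference: 3.078 - 1.598 = 1.48

1.48 uPa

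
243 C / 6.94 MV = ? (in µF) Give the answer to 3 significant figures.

35.0 µF

(243) / (6.94e6) = 35.014e-6 F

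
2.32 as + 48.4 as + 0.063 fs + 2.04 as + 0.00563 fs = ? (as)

In as:
  2.32 as → 2.32
  48.4 as → 48.4
  0.063 fs = 0.063e3 as = 63
  2.04 as → 2.04
  0.00563 fs = 0.00563e3 as = 5.63
Sum: 2.32 + 48.4 + 63 + 2.04 + 5.63 = 121.39

121.39 as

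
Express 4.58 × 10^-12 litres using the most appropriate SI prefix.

= 4.58 × 10^-12 litres; 10^-12 is pico.

4.58 picolitres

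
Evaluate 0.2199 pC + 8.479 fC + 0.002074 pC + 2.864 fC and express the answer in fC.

In fC:
  0.2199 pC = 0.2199e3 fC = 219.9
  8.479 fC → 8.479
  0.002074 pC = 0.002074e3 fC = 2.074
  2.864 fC → 2.864
Sum: 219.9 + 8.479 + 2.074 + 2.864 = 233.317

233.317 fC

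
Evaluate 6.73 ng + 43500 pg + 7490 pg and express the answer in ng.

57.72 ng

In ng:
  6.73 ng → 6.73
  43500 pg = 43500 × 10^-3 ng = 43.5
  7490 pg = 7490 × 10^-3 ng = 7.49
Sum: 6.73 + 43.5 + 7.49 = 57.72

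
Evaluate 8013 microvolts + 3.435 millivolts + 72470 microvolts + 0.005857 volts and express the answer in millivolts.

89.775 millivolts

In millivolts:
  8013 microvolts = 8013 × 10⁻³ millivolts = 8.013
  3.435 millivolts → 3.435
  72470 microvolts = 72470 × 10⁻³ millivolts = 72.47
  0.005857 volts = 0.005857 × 10³ millivolts = 5.857
Sum: 8.013 + 3.435 + 72.47 + 5.857 = 89.775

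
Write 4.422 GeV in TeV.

0.004422 TeV

giga = 10⁹, tera = 10¹²; factor is 10⁻³.
4.422 × 10⁻³ = 0.004422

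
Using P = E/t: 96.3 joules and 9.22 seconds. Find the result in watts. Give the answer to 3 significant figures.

(96.3) / (9.22) = 10.445 W

10.4 watts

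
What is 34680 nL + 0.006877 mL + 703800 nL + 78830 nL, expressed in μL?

In μL:
  34680 nL = 34680e-3 μL = 34.68
  0.006877 mL = 0.006877e3 μL = 6.877
  703800 nL = 703800e-3 μL = 703.8
  78830 nL = 78830e-3 μL = 78.83
Sum: 34.68 + 6.877 + 703.8 + 78.83 = 824.187

824.187 μL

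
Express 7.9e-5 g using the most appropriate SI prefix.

79 μg

= 79e-6 g; 1e-6 is micro.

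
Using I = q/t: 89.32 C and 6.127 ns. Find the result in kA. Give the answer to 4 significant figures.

(89.32) / (6.127 × 10^-9) = 14.5781 × 10^9 A

14580000 kA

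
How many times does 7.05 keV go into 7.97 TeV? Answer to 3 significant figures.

(7.97e12) / (7.05e3) = 1.13e9

1130000000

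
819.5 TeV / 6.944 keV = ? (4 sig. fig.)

(819.5 × 10¹²) / (6.944 × 10³) = 118.02 × 10⁹

118000000000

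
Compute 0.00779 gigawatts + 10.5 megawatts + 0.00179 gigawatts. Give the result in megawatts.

20.08 megawatts

In megawatts:
  0.00779 gigawatts = 0.00779 × 10³ megawatts = 7.79
  10.5 megawatts → 10.5
  0.00179 gigawatts = 0.00179 × 10³ megawatts = 1.79
Sum: 7.79 + 10.5 + 1.79 = 20.08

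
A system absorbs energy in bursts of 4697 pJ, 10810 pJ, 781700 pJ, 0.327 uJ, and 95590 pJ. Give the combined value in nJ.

In nJ:
  4697 pJ = 4697 × 10^-3 nJ = 4.697
  10810 pJ = 10810 × 10^-3 nJ = 10.81
  781700 pJ = 781700 × 10^-3 nJ = 781.7
  0.327 uJ = 0.327 × 10^3 nJ = 327
  95590 pJ = 95590 × 10^-3 nJ = 95.59
Sum: 4.697 + 10.81 + 781.7 + 327 + 95.59 = 1219.797

1219.797 nJ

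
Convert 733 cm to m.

7.33 m

centi = 1e-2, (no prefix) = 1e0; factor is 1e-2.
733 × 1e-2 = 7.33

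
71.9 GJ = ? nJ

71900000000000000000 nJ

giga = 1e9, nano = 1e-9; factor is 1e18.
71.9 × 1e18 = 71900000000000000000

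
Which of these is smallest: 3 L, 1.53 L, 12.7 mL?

3 L = 3 L
1.53 L = 1.53 L
12.7 mL = 0.0127 L

12.7 mL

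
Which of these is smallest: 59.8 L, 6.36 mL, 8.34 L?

6.36 mL

59.8 L = 59.8 L
6.36 mL = 0.00636 L
8.34 L = 8.34 L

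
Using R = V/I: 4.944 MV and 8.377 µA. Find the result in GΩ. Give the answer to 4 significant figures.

590.2 GΩ

(4.944e6) / (8.377e-6) = 0.590187e12 Ω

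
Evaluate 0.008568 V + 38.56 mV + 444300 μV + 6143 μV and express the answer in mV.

497.571 mV

In mV:
  0.008568 V = 0.008568 × 10³ mV = 8.568
  38.56 mV → 38.56
  444300 μV = 444300 × 10⁻³ mV = 444.3
  6143 μV = 6143 × 10⁻³ mV = 6.143
Sum: 8.568 + 38.56 + 444.3 + 6.143 = 497.571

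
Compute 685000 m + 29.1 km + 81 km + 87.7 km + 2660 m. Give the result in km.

In km:
  685000 m = 685000 × 10^-3 km = 685
  29.1 km → 29.1
  81 km → 81
  87.7 km → 87.7
  2660 m = 2660 × 10^-3 km = 2.66
Sum: 685 + 29.1 + 81 + 87.7 + 2.66 = 885.46

885.46 km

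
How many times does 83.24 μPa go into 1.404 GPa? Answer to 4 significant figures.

(1.404 × 10^9) / (83.24 × 10^-6) = 0.016867 × 10^15

16870000000000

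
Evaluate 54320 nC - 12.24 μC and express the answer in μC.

42.08 μC

In μC:
  54320 nC = 54320e-3 μC = 54.32
  12.24 μC → 12.24
Difference: 54.32 - 12.24 = 42.08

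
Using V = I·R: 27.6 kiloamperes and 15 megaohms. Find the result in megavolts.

27.6e3 × 15e6 = 414e9 V

414000 megavolts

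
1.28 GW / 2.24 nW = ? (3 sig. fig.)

(1.28 × 10^9) / (2.24 × 10^-9) = 0.5714 × 10^18

571000000000000000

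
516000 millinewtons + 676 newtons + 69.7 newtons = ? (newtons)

1261.7 newtons

In newtons:
  516000 millinewtons = 516000 × 10⁻³ newtons = 516
  676 newtons → 676
  69.7 newtons → 69.7
Sum: 516 + 676 + 69.7 = 1261.7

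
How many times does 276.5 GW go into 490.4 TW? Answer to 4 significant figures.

1774

(490.4 × 10¹²) / (276.5 × 10⁹) = 1.7736 × 10³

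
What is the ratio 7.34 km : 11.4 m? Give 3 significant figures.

(7.34e3) / (11.4) = 0.6439e3

644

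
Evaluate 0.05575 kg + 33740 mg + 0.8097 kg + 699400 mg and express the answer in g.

In g:
  0.05575 kg = 0.05575 × 10^3 g = 55.75
  33740 mg = 33740 × 10^-3 g = 33.74
  0.8097 kg = 0.8097 × 10^3 g = 809.7
  699400 mg = 699400 × 10^-3 g = 699.4
Sum: 55.75 + 33.74 + 809.7 + 699.4 = 1598.59

1598.59 g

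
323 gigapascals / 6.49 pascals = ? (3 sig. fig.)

(323e9) / (6.49) = 49.77e9

49800000000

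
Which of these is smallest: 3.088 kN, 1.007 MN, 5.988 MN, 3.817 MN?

3.088 kN

3.088 kN = 3088 N
1.007 MN = 1007000 N
5.988 MN = 5988000 N
3.817 MN = 3817000 N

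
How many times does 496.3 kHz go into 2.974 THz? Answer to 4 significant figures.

(2.974 × 10¹²) / (496.3 × 10³) = 0.0059923 × 10⁹

5992000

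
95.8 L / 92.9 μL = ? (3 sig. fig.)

(95.8) / (92.9 × 10⁻⁶) = 1.031 × 10⁶

1030000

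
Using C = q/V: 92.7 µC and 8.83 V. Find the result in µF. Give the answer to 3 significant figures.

10.5 µF

(92.7 × 10^-6) / (8.83) = 10.498 × 10^-6 F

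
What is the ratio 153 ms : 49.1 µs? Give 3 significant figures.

(153e-3) / (49.1e-6) = 3.116e3

3120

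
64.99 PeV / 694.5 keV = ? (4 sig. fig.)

93580000000

(64.99e15) / (694.5e3) = 0.093578e12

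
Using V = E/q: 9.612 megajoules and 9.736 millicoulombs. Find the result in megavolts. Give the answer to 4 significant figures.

987.3 megavolts

(9.612e6) / (9.736e-3) = 0.987264e9 V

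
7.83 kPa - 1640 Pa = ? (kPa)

In kPa:
  7.83 kPa → 7.83
  1640 Pa = 1640 × 10^-3 kPa = 1.64
Difference: 7.83 - 1.64 = 6.19

6.19 kPa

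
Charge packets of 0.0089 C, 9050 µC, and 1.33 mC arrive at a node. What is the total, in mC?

19.28 mC

In mC:
  0.0089 C = 0.0089 × 10³ mC = 8.9
  9050 µC = 9050 × 10⁻³ mC = 9.05
  1.33 mC → 1.33
Sum: 8.9 + 9.05 + 1.33 = 19.28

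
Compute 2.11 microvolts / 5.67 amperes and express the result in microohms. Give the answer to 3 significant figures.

(2.11 × 10⁻⁶) / (5.67) = 0.37213 × 10⁻⁶ Ω

0.372 microohms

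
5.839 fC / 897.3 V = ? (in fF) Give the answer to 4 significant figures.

0.006507 fF

(5.839 × 10⁻¹⁵) / (897.3) = 0.0065073 × 10⁻¹⁵ F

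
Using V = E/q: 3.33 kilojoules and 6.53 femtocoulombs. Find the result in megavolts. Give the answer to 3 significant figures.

(3.33e3) / (6.53e-15) = 0.50995e18 V

510000000000 megavolts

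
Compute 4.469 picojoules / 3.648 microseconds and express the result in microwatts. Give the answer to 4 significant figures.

(4.469 × 10^-12) / (3.648 × 10^-6) = 1.22505 × 10^-6 W

1.225 microwatts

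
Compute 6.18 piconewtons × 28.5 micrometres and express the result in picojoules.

0.00017613 picojoules

6.18 × 10^-12 × 28.5 × 10^-6 = 176.13 × 10^-18 J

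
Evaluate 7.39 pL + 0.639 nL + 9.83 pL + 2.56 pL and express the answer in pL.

In pL:
  7.39 pL → 7.39
  0.639 nL = 0.639 × 10^3 pL = 639
  9.83 pL → 9.83
  2.56 pL → 2.56
Sum: 7.39 + 639 + 9.83 + 2.56 = 658.78

658.78 pL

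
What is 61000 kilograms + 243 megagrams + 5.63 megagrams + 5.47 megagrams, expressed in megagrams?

In megagrams:
  61000 kilograms = 61000 × 10^-3 megagrams = 61
  243 megagrams → 243
  5.63 megagrams → 5.63
  5.47 megagrams → 5.47
Sum: 61 + 243 + 5.63 + 5.47 = 315.1

315.1 megagrams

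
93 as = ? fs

0.093 fs

atto = 10⁻¹⁸, femto = 10⁻¹⁵; factor is 10⁻³.
93 × 10⁻³ = 0.093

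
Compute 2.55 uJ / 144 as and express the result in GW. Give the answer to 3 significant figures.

17.7 GW

(2.55e-6) / (144e-18) = 0.017708e12 W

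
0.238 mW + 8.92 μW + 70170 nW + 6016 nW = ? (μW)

323.106 μW

In μW:
  0.238 mW = 0.238 × 10^3 μW = 238
  8.92 μW → 8.92
  70170 nW = 70170 × 10^-3 μW = 70.17
  6016 nW = 6016 × 10^-3 μW = 6.016
Sum: 238 + 8.92 + 70.17 + 6.016 = 323.106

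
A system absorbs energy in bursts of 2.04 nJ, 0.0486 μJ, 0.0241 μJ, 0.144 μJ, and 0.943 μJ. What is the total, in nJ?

1161.74 nJ

In nJ:
  2.04 nJ → 2.04
  0.0486 μJ = 0.0486 × 10^3 nJ = 48.6
  0.0241 μJ = 0.0241 × 10^3 nJ = 24.1
  0.144 μJ = 0.144 × 10^3 nJ = 144
  0.943 μJ = 0.943 × 10^3 nJ = 943
Sum: 2.04 + 48.6 + 24.1 + 144 + 943 = 1161.74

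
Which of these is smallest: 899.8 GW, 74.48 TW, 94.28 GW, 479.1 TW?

94.28 GW

899.8 GW = 899800000000 W
74.48 TW = 74480000000000 W
94.28 GW = 94280000000 W
479.1 TW = 479100000000000 W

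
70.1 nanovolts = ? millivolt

nano = 10⁻⁹, milli = 10⁻³; factor is 10⁻⁶.
70.1 × 10⁻⁶ = 0.0000701

0.0000701 millivolts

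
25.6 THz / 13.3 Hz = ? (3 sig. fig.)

(25.6e12) / (13.3) = 1.925e12

1920000000000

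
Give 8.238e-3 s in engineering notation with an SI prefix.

8.238 ms

= 8.238e-3 s; 1e-3 is milli.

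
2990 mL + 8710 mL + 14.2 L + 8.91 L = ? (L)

34.81 L

In L:
  2990 mL = 2990 × 10⁻³ L = 2.99
  8710 mL = 8710 × 10⁻³ L = 8.71
  14.2 L → 14.2
  8.91 L → 8.91
Sum: 2.99 + 8.71 + 14.2 + 8.91 = 34.81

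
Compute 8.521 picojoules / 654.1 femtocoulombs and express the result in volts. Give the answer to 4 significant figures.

(8.521 × 10⁻¹²) / (654.1 × 10⁻¹⁵) = 0.0130271 × 10³ V

13.03 volts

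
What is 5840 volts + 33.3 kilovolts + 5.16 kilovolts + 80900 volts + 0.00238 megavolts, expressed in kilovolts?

In kilovolts:
  5840 volts = 5840 × 10⁻³ kilovolts = 5.84
  33.3 kilovolts → 33.3
  5.16 kilovolts → 5.16
  80900 volts = 80900 × 10⁻³ kilovolts = 80.9
  0.00238 megavolts = 0.00238 × 10³ kilovolts = 2.38
Sum: 5.84 + 33.3 + 5.16 + 80.9 + 2.38 = 127.58

127.58 kilovolts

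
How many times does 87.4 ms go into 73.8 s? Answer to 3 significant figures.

(73.8) / (87.4e-3) = 0.8444e3

844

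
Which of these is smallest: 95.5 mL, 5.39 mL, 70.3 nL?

70.3 nL

95.5 mL = 0.0955 L
5.39 mL = 0.00539 L
70.3 nL = 0.0000000703 L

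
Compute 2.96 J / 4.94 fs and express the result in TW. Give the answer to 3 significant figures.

599 TW

(2.96) / (4.94 × 10⁻¹⁵) = 0.59919 × 10¹⁵ W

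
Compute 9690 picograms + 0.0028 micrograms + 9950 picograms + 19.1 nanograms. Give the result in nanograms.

In nanograms:
  9690 picograms = 9690e-3 nanograms = 9.69
  0.0028 micrograms = 0.0028e3 nanograms = 2.8
  9950 picograms = 9950e-3 nanograms = 9.95
  19.1 nanograms → 19.1
Sum: 9.69 + 2.8 + 9.95 + 19.1 = 41.54

41.54 nanograms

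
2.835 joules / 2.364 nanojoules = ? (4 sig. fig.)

1199000000

(2.835) / (2.364 × 10^-9) = 1.1992 × 10^9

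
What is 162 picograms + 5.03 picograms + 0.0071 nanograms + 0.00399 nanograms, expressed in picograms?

In picograms:
  162 picograms → 162
  5.03 picograms → 5.03
  0.0071 nanograms = 0.0071 × 10^3 picograms = 7.1
  0.00399 nanograms = 0.00399 × 10^3 picograms = 3.99
Sum: 162 + 5.03 + 7.1 + 3.99 = 178.12

178.12 picograms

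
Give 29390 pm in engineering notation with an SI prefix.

29.39 nm

= 29.39 × 10^-9 m; 10^-9 is nano.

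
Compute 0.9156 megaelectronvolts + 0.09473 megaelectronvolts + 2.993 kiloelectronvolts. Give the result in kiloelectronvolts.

1013.323 kiloelectronvolts

In kiloelectronvolts:
  0.9156 megaelectronvolts = 0.9156 × 10³ kiloelectronvolts = 915.6
  0.09473 megaelectronvolts = 0.09473 × 10³ kiloelectronvolts = 94.73
  2.993 kiloelectronvolts → 2.993
Sum: 915.6 + 94.73 + 2.993 = 1013.323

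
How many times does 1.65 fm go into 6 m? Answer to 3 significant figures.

3640000000000000

(6) / (1.65 × 10⁻¹⁵) = 3.636 × 10¹⁵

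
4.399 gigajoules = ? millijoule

giga = 10^9, milli = 10^-3; factor is 10^12.
4.399 × 10^12 = 4399000000000

4399000000000 millijoules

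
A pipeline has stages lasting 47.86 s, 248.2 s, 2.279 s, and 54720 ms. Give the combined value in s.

In s:
  47.86 s → 47.86
  248.2 s → 248.2
  2.279 s → 2.279
  54720 ms = 54720e-3 s = 54.72
Sum: 47.86 + 248.2 + 2.279 + 54.72 = 353.059

353.059 s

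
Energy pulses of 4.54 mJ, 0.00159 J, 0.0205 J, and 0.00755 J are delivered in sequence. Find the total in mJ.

34.18 mJ

In mJ:
  4.54 mJ → 4.54
  0.00159 J = 0.00159 × 10^3 mJ = 1.59
  0.0205 J = 0.0205 × 10^3 mJ = 20.5
  0.00755 J = 0.00755 × 10^3 mJ = 7.55
Sum: 4.54 + 1.59 + 20.5 + 7.55 = 34.18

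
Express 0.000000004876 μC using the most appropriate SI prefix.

4.876 fC

= 4.876 × 10^-15 C; 10^-15 is femto.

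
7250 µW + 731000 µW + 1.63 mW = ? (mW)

739.88 mW

In mW:
  7250 µW = 7250 × 10⁻³ mW = 7.25
  731000 µW = 731000 × 10⁻³ mW = 731
  1.63 mW → 1.63
Sum: 7.25 + 731 + 1.63 = 739.88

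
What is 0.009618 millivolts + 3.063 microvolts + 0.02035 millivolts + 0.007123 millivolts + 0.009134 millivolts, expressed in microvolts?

49.288 microvolts

In microvolts:
  0.009618 millivolts = 0.009618 × 10^3 microvolts = 9.618
  3.063 microvolts → 3.063
  0.02035 millivolts = 0.02035 × 10^3 microvolts = 20.35
  0.007123 millivolts = 0.007123 × 10^3 microvolts = 7.123
  0.009134 millivolts = 0.009134 × 10^3 microvolts = 9.134
Sum: 9.618 + 3.063 + 20.35 + 7.123 + 9.134 = 49.288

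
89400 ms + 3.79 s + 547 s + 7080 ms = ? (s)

647.27 s

In s:
  89400 ms = 89400 × 10⁻³ s = 89.4
  3.79 s → 3.79
  547 s → 547
  7080 ms = 7080 × 10⁻³ s = 7.08
Sum: 89.4 + 3.79 + 547 + 7.08 = 647.27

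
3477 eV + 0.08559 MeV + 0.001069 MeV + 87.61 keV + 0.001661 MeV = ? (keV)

179.407 keV

In keV:
  3477 eV = 3477 × 10^-3 keV = 3.477
  0.08559 MeV = 0.08559 × 10^3 keV = 85.59
  0.001069 MeV = 0.001069 × 10^3 keV = 1.069
  87.61 keV → 87.61
  0.001661 MeV = 0.001661 × 10^3 keV = 1.661
Sum: 3.477 + 85.59 + 1.069 + 87.61 + 1.661 = 179.407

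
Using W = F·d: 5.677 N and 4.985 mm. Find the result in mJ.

28.299845 mJ

5.677 × 4.985 × 10^-3 = 28.299845 × 10^-3 J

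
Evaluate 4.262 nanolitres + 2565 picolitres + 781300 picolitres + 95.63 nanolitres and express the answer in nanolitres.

In nanolitres:
  4.262 nanolitres → 4.262
  2565 picolitres = 2565e-3 nanolitres = 2.565
  781300 picolitres = 781300e-3 nanolitres = 781.3
  95.63 nanolitres → 95.63
Sum: 4.262 + 2.565 + 781.3 + 95.63 = 883.757

883.757 nanolitres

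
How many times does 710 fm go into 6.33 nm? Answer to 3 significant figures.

8920

(6.33 × 10⁻⁹) / (710 × 10⁻¹⁵) = 0.008915 × 10⁶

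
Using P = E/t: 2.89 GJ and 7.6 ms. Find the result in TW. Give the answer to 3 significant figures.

(2.89e9) / (7.6e-3) = 0.38026e12 W

0.380 TW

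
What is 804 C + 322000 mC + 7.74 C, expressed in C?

In C:
  804 C → 804
  322000 mC = 322000 × 10^-3 C = 322
  7.74 C → 7.74
Sum: 804 + 322 + 7.74 = 1133.74

1133.74 C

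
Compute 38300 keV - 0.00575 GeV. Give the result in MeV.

32.55 MeV

In MeV:
  38300 keV = 38300 × 10^-3 MeV = 38.3
  0.00575 GeV = 0.00575 × 10^3 MeV = 5.75
Difference: 38.3 - 5.75 = 32.55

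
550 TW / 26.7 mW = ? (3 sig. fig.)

(550e12) / (26.7e-3) = 20.6e15

20600000000000000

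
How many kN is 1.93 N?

(no prefix) = 10⁰, kilo = 10³; factor is 10⁻³.
1.93 × 10⁻³ = 0.00193

0.00193 kN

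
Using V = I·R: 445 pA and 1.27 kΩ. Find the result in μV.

0.56515 μV

445 × 10^-12 × 1.27 × 10^3 = 565.15 × 10^-9 V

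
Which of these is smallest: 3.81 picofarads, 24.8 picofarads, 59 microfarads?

3.81 picofarads

3.81 picofarads = 0.00000000000381 farads
24.8 picofarads = 0.0000000000248 farads
59 microfarads = 0.000059 farads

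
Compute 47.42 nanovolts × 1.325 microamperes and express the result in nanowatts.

47.42e-9 × 1.325e-6 = 62.8315e-15 W

0.0000628315 nanowatts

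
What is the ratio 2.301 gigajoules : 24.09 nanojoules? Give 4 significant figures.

95520000000000000

(2.301e9) / (24.09e-9) = 0.095517e18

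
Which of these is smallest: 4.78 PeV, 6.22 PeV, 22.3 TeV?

4.78 PeV = 4780000000000000 eV
6.22 PeV = 6220000000000000 eV
22.3 TeV = 22300000000000 eV

22.3 TeV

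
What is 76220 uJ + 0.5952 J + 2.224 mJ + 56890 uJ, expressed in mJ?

In mJ:
  76220 uJ = 76220 × 10^-3 mJ = 76.22
  0.5952 J = 0.5952 × 10^3 mJ = 595.2
  2.224 mJ → 2.224
  56890 uJ = 56890 × 10^-3 mJ = 56.89
Sum: 76.22 + 595.2 + 2.224 + 56.89 = 730.534

730.534 mJ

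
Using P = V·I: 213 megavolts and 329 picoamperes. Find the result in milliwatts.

70.077 milliwatts

213 × 10^6 × 329 × 10^-12 = 70077 × 10^-6 W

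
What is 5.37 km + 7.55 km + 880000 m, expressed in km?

892.92 km

In km:
  5.37 km → 5.37
  7.55 km → 7.55
  880000 m = 880000 × 10^-3 km = 880
Sum: 5.37 + 7.55 + 880 = 892.92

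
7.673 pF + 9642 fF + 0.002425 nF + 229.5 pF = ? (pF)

249.24 pF

In pF:
  7.673 pF → 7.673
  9642 fF = 9642 × 10⁻³ pF = 9.642
  0.002425 nF = 0.002425 × 10³ pF = 2.425
  229.5 pF → 229.5
Sum: 7.673 + 9.642 + 2.425 + 229.5 = 249.24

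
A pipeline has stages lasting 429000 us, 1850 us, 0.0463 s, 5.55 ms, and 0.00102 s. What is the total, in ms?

483.72 ms

In ms:
  429000 us = 429000e-3 ms = 429
  1850 us = 1850e-3 ms = 1.85
  0.0463 s = 0.0463e3 ms = 46.3
  5.55 ms → 5.55
  0.00102 s = 0.00102e3 ms = 1.02
Sum: 429 + 1.85 + 46.3 + 5.55 + 1.02 = 483.72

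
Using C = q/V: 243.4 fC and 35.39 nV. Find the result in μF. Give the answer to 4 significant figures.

6.878 μF

(243.4 × 10⁻¹⁵) / (35.39 × 10⁻⁹) = 6.87765 × 10⁻⁶ F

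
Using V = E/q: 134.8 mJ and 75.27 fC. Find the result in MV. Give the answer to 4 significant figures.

1791000 MV

(134.8 × 10⁻³) / (75.27 × 10⁻¹⁵) = 1.79089 × 10¹² V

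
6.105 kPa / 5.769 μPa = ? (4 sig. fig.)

1058000000

(6.105e3) / (5.769e-6) = 1.0582e9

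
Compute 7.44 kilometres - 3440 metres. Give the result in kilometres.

In kilometres:
  7.44 kilometres → 7.44
  3440 metres = 3440e-3 kilometres = 3.44
Difference: 7.44 - 3.44 = 4

4 kilometres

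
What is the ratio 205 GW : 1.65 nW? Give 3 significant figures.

(205 × 10^9) / (1.65 × 10^-9) = 124.2 × 10^18

124000000000000000000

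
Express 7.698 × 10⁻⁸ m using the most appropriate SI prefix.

76.98 nm

= 76.98 × 10⁻⁹ m; 10⁻⁹ is nano.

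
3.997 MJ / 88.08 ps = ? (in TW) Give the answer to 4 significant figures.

45380 TW

(3.997 × 10⁶) / (88.08 × 10⁻¹²) = 0.0453792 × 10¹⁸ W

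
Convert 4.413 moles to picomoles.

(no prefix) = 10⁰, pico = 10⁻¹²; factor is 10¹².
4.413 × 10¹² = 4413000000000

4413000000000 picomoles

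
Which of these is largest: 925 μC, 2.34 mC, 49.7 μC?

925 μC = 0.000925 C
2.34 mC = 0.00234 C
49.7 μC = 0.0000497 C

2.34 mC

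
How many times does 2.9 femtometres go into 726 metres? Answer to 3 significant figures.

(726) / (2.9 × 10⁻¹⁵) = 250.3 × 10¹⁵

250000000000000000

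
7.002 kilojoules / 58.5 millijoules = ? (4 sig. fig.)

119700

(7.002 × 10³) / (58.5 × 10⁻³) = 0.11969 × 10⁶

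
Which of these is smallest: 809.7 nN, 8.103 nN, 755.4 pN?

809.7 nN = 0.0000008097 N
8.103 nN = 0.000000008103 N
755.4 pN = 0.0000000007554 N

755.4 pN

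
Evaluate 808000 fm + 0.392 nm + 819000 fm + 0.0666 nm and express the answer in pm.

In pm:
  808000 fm = 808000 × 10⁻³ pm = 808
  0.392 nm = 0.392 × 10³ pm = 392
  819000 fm = 819000 × 10⁻³ pm = 819
  0.0666 nm = 0.0666 × 10³ pm = 66.6
Sum: 808 + 392 + 819 + 66.6 = 2085.6

2085.6 pm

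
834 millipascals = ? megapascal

0.000000834 megapascals

milli = 10^-3, mega = 10^6; factor is 10^-9.
834 × 10^-9 = 0.000000834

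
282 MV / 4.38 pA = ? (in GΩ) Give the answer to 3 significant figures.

64400000000 GΩ

(282 × 10⁶) / (4.38 × 10⁻¹²) = 64.384 × 10¹⁸ Ω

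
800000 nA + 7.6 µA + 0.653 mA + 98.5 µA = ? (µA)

In µA:
  800000 nA = 800000 × 10⁻³ µA = 800
  7.6 µA → 7.6
  0.653 mA = 0.653 × 10³ µA = 653
  98.5 µA → 98.5
Sum: 800 + 7.6 + 653 + 98.5 = 1559.1

1559.1 µA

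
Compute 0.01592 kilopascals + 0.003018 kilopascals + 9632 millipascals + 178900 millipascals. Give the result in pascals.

In pascals:
  0.01592 kilopascals = 0.01592e3 pascals = 15.92
  0.003018 kilopascals = 0.003018e3 pascals = 3.018
  9632 millipascals = 9632e-3 pascals = 9.632
  178900 millipascals = 178900e-3 pascals = 178.9
Sum: 15.92 + 3.018 + 9.632 + 178.9 = 207.47

207.47 pascals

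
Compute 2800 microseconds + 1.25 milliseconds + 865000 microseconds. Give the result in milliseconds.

869.05 milliseconds

In milliseconds:
  2800 microseconds = 2800 × 10^-3 milliseconds = 2.8
  1.25 milliseconds → 1.25
  865000 microseconds = 865000 × 10^-3 milliseconds = 865
Sum: 2.8 + 1.25 + 865 = 869.05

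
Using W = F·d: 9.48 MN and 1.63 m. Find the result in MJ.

9.48 × 10^6 × 1.63 = 15.4524 × 10^6 J

15.4524 MJ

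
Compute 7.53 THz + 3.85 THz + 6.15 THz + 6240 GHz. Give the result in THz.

In THz:
  7.53 THz → 7.53
  3.85 THz → 3.85
  6.15 THz → 6.15
  6240 GHz = 6240 × 10⁻³ THz = 6.24
Sum: 7.53 + 3.85 + 6.15 + 6.24 = 23.77

23.77 THz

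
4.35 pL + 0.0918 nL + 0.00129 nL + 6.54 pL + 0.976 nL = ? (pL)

In pL:
  4.35 pL → 4.35
  0.0918 nL = 0.0918 × 10³ pL = 91.8
  0.00129 nL = 0.00129 × 10³ pL = 1.29
  6.54 pL → 6.54
  0.976 nL = 0.976 × 10³ pL = 976
Sum: 4.35 + 91.8 + 1.29 + 6.54 + 976 = 1079.98

1079.98 pL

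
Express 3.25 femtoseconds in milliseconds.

0.00000000000325 milliseconds

femto = 10⁻¹⁵, milli = 10⁻³; factor is 10⁻¹².
3.25 × 10⁻¹² = 0.00000000000325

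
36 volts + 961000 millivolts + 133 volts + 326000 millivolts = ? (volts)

1456 volts

In volts:
  36 volts → 36
  961000 millivolts = 961000 × 10^-3 volts = 961
  133 volts → 133
  326000 millivolts = 326000 × 10^-3 volts = 326
Sum: 36 + 961 + 133 + 326 = 1456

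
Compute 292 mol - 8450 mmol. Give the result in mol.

In mol:
  292 mol → 292
  8450 mmol = 8450 × 10^-3 mol = 8.45
Difference: 292 - 8.45 = 283.55

283.55 mol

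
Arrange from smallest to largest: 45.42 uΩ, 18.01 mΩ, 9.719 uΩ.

45.42 uΩ = 0.00004542 Ω
18.01 mΩ = 0.01801 Ω
9.719 uΩ = 0.000009719 Ω

9.719 uΩ < 45.42 uΩ < 18.01 mΩ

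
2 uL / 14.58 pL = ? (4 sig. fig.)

137200

(2 × 10^-6) / (14.58 × 10^-12) = 0.13717 × 10^6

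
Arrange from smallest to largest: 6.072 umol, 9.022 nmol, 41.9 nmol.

6.072 umol = 0.000006072 mol
9.022 nmol = 0.000000009022 mol
41.9 nmol = 0.0000000419 mol

9.022 nmol < 41.9 nmol < 6.072 umol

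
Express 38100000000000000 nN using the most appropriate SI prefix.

38.1 MN

= 38.1 × 10^6 N; 10^6 is mega.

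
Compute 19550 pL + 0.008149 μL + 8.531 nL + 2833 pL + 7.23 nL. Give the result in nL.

46.293 nL

In nL:
  19550 pL = 19550 × 10^-3 nL = 19.55
  0.008149 μL = 0.008149 × 10^3 nL = 8.149
  8.531 nL → 8.531
  2833 pL = 2833 × 10^-3 nL = 2.833
  7.23 nL → 7.23
Sum: 19.55 + 8.149 + 8.531 + 2.833 + 7.23 = 46.293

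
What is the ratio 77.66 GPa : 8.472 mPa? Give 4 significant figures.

(77.66e9) / (8.472e-3) = 9.1667e12

9167000000000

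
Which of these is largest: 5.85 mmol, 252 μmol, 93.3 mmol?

93.3 mmol

5.85 mmol = 0.00585 mol
252 μmol = 0.000252 mol
93.3 mmol = 0.0933 mol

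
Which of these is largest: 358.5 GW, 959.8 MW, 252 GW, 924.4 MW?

358.5 GW

358.5 GW = 358500000000 W
959.8 MW = 959800000 W
252 GW = 252000000000 W
924.4 MW = 924400000 W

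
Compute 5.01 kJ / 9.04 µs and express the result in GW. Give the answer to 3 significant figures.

0.554 GW

(5.01 × 10^3) / (9.04 × 10^-6) = 0.5542 × 10^9 W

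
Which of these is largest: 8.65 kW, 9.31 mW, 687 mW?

8.65 kW = 8650 W
9.31 mW = 0.00931 W
687 mW = 0.687 W

8.65 kW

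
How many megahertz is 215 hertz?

(no prefix) = 1e0, mega = 1e6; factor is 1e-6.
215 × 1e-6 = 0.000215

0.000215 megahertz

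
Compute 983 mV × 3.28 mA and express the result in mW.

3.22424 mW

983 × 10⁻³ × 3.28 × 10⁻³ = 3224.24 × 10⁻⁶ W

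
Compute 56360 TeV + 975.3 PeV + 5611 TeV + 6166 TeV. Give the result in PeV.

In PeV:
  56360 TeV = 56360 × 10⁻³ PeV = 56.36
  975.3 PeV → 975.3
  5611 TeV = 5611 × 10⁻³ PeV = 5.611
  6166 TeV = 6166 × 10⁻³ PeV = 6.166
Sum: 56.36 + 975.3 + 5.611 + 6.166 = 1043.437

1043.437 PeV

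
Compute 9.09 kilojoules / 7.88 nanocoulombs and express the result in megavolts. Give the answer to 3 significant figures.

(9.09 × 10³) / (7.88 × 10⁻⁹) = 1.1536 × 10¹² V

1150000 megavolts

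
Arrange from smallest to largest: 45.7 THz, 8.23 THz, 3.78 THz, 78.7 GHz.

45.7 THz = 45700000000000 Hz
8.23 THz = 8230000000000 Hz
3.78 THz = 3780000000000 Hz
78.7 GHz = 78700000000 Hz

78.7 GHz < 3.78 THz < 8.23 THz < 45.7 THz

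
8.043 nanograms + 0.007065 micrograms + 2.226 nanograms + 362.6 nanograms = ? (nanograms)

379.934 nanograms

In nanograms:
  8.043 nanograms → 8.043
  0.007065 micrograms = 0.007065 × 10^3 nanograms = 7.065
  2.226 nanograms → 2.226
  362.6 nanograms → 362.6
Sum: 8.043 + 7.065 + 2.226 + 362.6 = 379.934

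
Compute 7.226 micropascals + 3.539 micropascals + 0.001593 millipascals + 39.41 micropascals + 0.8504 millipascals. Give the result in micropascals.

In micropascals:
  7.226 micropascals → 7.226
  3.539 micropascals → 3.539
  0.001593 millipascals = 0.001593 × 10^3 micropascals = 1.593
  39.41 micropascals → 39.41
  0.8504 millipascals = 0.8504 × 10^3 micropascals = 850.4
Sum: 7.226 + 3.539 + 1.593 + 39.41 + 850.4 = 902.168

902.168 micropascals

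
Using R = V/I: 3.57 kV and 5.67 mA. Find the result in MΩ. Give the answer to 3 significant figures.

0.630 MΩ

(3.57 × 10³) / (5.67 × 10⁻³) = 0.62963 × 10⁶ Ω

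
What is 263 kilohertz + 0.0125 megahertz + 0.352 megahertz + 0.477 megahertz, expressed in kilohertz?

1104.5 kilohertz

In kilohertz:
  263 kilohertz → 263
  0.0125 megahertz = 0.0125e3 kilohertz = 12.5
  0.352 megahertz = 0.352e3 kilohertz = 352
  0.477 megahertz = 0.477e3 kilohertz = 477
Sum: 263 + 12.5 + 352 + 477 = 1104.5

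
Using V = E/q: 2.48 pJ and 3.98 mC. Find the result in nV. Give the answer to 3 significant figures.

(2.48e-12) / (3.98e-3) = 0.62312e-9 V

0.623 nV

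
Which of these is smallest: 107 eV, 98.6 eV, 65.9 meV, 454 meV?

107 eV = 107 eV
98.6 eV = 98.6 eV
65.9 meV = 0.0659 eV
454 meV = 0.454 eV

65.9 meV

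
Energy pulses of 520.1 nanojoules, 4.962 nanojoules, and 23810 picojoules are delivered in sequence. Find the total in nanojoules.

In nanojoules:
  520.1 nanojoules → 520.1
  4.962 nanojoules → 4.962
  23810 picojoules = 23810 × 10⁻³ nanojoules = 23.81
Sum: 520.1 + 4.962 + 23.81 = 548.872

548.872 nanojoules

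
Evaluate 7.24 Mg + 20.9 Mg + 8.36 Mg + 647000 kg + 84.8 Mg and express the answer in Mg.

768.3 Mg

In Mg:
  7.24 Mg → 7.24
  20.9 Mg → 20.9
  8.36 Mg → 8.36
  647000 kg = 647000 × 10⁻³ Mg = 647
  84.8 Mg → 84.8
Sum: 7.24 + 20.9 + 8.36 + 647 + 84.8 = 768.3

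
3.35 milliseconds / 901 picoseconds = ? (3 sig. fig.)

(3.35e-3) / (901e-12) = 0.003718e9

3720000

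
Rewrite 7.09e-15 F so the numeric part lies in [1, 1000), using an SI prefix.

7.09 fF

= 7.09e-15 F; 1e-15 is femto.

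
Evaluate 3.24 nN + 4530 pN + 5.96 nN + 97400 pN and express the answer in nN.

111.13 nN

In nN:
  3.24 nN → 3.24
  4530 pN = 4530 × 10^-3 nN = 4.53
  5.96 nN → 5.96
  97400 pN = 97400 × 10^-3 nN = 97.4
Sum: 3.24 + 4.53 + 5.96 + 97.4 = 111.13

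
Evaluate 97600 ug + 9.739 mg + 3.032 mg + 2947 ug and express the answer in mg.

113.318 mg

In mg:
  97600 ug = 97600 × 10^-3 mg = 97.6
  9.739 mg → 9.739
  3.032 mg → 3.032
  2947 ug = 2947 × 10^-3 mg = 2.947
Sum: 97.6 + 9.739 + 3.032 + 2.947 = 113.318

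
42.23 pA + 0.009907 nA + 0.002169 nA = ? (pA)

In pA:
  42.23 pA → 42.23
  0.009907 nA = 0.009907 × 10³ pA = 9.907
  0.002169 nA = 0.002169 × 10³ pA = 2.169
Sum: 42.23 + 9.907 + 2.169 = 54.306

54.306 pA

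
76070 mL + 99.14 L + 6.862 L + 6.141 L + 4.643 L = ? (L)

192.856 L

In L:
  76070 mL = 76070e-3 L = 76.07
  99.14 L → 99.14
  6.862 L → 6.862
  6.141 L → 6.141
  4.643 L → 4.643
Sum: 76.07 + 99.14 + 6.862 + 6.141 + 4.643 = 192.856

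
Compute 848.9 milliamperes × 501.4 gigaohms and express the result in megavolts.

848.9 × 10⁻³ × 501.4 × 10⁹ = 425638.46 × 10⁶ V

425638.46 megavolts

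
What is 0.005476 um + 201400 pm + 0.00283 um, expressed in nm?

In nm:
  0.005476 um = 0.005476e3 nm = 5.476
  201400 pm = 201400e-3 nm = 201.4
  0.00283 um = 0.00283e3 nm = 2.83
Sum: 5.476 + 201.4 + 2.83 = 209.706

209.706 nm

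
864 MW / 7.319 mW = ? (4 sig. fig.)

118000000000

(864 × 10⁶) / (7.319 × 10⁻³) = 118.05 × 10⁹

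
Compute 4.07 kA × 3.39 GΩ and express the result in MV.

13797300 MV

4.07e3 × 3.39e9 = 13.7973e12 V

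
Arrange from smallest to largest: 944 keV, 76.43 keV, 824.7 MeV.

944 keV = 944000 eV
76.43 keV = 76430 eV
824.7 MeV = 824700000 eV

76.43 keV < 944 keV < 824.7 MeV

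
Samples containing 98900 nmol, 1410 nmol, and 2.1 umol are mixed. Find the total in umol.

102.41 umol

In umol:
  98900 nmol = 98900 × 10^-3 umol = 98.9
  1410 nmol = 1410 × 10^-3 umol = 1.41
  2.1 umol → 2.1
Sum: 98.9 + 1.41 + 2.1 = 102.41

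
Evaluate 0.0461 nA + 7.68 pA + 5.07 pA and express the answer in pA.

In pA:
  0.0461 nA = 0.0461e3 pA = 46.1
  7.68 pA → 7.68
  5.07 pA → 5.07
Sum: 46.1 + 7.68 + 5.07 = 58.85

58.85 pA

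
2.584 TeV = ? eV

2584000000000 eV

tera = 10^12, (no prefix) = 10^0; factor is 10^12.
2.584 × 10^12 = 2584000000000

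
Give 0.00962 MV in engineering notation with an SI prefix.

9.62 kV

= 9.62e3 V; 1e3 is kilo.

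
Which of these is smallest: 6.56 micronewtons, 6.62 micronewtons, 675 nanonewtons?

6.56 micronewtons = 0.00000656 newtons
6.62 micronewtons = 0.00000662 newtons
675 nanonewtons = 0.000000675 newtons

675 nanonewtons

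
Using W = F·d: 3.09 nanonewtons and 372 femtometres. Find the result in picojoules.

3.09 × 10⁻⁹ × 372 × 10⁻¹⁵ = 1149.48 × 10⁻²⁴ J

0.00000000114948 picojoules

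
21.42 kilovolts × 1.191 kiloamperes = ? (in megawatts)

21.42 × 10³ × 1.191 × 10³ = 25.51122 × 10⁶ W

25.51122 megawatts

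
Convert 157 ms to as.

157000000000000000 as

milli = 10⁻³, atto = 10⁻¹⁸; factor is 10¹⁵.
157 × 10¹⁵ = 157000000000000000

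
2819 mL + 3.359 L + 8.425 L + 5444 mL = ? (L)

20.047 L

In L:
  2819 mL = 2819 × 10⁻³ L = 2.819
  3.359 L → 3.359
  8.425 L → 8.425
  5444 mL = 5444 × 10⁻³ L = 5.444
Sum: 2.819 + 3.359 + 8.425 + 5.444 = 20.047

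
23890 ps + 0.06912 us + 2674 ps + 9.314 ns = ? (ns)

104.998 ns

In ns:
  23890 ps = 23890e-3 ns = 23.89
  0.06912 us = 0.06912e3 ns = 69.12
  2674 ps = 2674e-3 ns = 2.674
  9.314 ns → 9.314
Sum: 23.89 + 69.12 + 2.674 + 9.314 = 104.998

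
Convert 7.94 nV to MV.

nano = 1e-9, mega = 1e6; factor is 1e-15.
7.94 × 1e-15 = 0.00000000000000794

0.00000000000000794 MV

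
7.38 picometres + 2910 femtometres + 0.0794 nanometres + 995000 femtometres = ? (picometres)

In picometres:
  7.38 picometres → 7.38
  2910 femtometres = 2910 × 10⁻³ picometres = 2.91
  0.0794 nanometres = 0.0794 × 10³ picometres = 79.4
  995000 femtometres = 995000 × 10⁻³ picometres = 995
Sum: 7.38 + 2.91 + 79.4 + 995 = 1084.69

1084.69 picometres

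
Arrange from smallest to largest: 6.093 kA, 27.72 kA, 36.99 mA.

6.093 kA = 6093 A
27.72 kA = 27720 A
36.99 mA = 0.03699 A

36.99 mA < 6.093 kA < 27.72 kA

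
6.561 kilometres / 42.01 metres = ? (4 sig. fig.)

(6.561e3) / (42.01) = 0.15618e3

156.2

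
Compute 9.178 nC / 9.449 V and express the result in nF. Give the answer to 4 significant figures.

(9.178 × 10^-9) / (9.449) = 0.97132 × 10^-9 F

0.9713 nF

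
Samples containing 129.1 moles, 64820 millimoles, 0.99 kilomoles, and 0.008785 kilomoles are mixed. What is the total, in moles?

In moles:
  129.1 moles → 129.1
  64820 millimoles = 64820 × 10^-3 moles = 64.82
  0.99 kilomoles = 0.99 × 10^3 moles = 990
  0.008785 kilomoles = 0.008785 × 10^3 moles = 8.785
Sum: 129.1 + 64.82 + 990 + 8.785 = 1192.705

1192.705 moles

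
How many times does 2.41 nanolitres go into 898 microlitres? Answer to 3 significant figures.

(898 × 10^-6) / (2.41 × 10^-9) = 372.6 × 10^3

373000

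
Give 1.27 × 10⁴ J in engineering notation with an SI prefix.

12.7 kJ

= 12.7 × 10³ J; 10³ is kilo.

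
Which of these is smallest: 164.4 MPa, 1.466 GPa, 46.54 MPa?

164.4 MPa = 164400000 Pa
1.466 GPa = 1466000000 Pa
46.54 MPa = 46540000 Pa

46.54 MPa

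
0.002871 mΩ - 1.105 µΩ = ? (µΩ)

In µΩ:
  0.002871 mΩ = 0.002871 × 10³ µΩ = 2.871
  1.105 µΩ → 1.105
Difference: 2.871 - 1.105 = 1.766

1.766 µΩ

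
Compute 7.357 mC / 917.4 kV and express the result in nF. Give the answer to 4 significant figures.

8.019 nF

(7.357 × 10^-3) / (917.4 × 10^3) = 0.0080194 × 10^-6 F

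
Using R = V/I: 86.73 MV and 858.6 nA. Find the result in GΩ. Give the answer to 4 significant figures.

101000 GΩ

(86.73 × 10^6) / (858.6 × 10^-9) = 0.101013 × 10^15 Ω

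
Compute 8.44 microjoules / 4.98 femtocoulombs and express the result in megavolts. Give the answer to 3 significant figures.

(8.44 × 10⁻⁶) / (4.98 × 10⁻¹⁵) = 1.6948 × 10⁹ V

1690 megavolts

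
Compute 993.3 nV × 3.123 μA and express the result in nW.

993.3e-9 × 3.123e-6 = 3102.0759e-15 W

0.0031020759 nW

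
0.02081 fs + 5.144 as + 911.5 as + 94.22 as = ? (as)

1031.674 as

In as:
  0.02081 fs = 0.02081 × 10^3 as = 20.81
  5.144 as → 5.144
  911.5 as → 911.5
  94.22 as → 94.22
Sum: 20.81 + 5.144 + 911.5 + 94.22 = 1031.674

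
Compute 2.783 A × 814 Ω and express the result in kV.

2.265362 kV

2.783 × 814 = 2265.362 V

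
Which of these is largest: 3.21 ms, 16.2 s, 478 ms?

16.2 s

3.21 ms = 0.00321 s
16.2 s = 16.2 s
478 ms = 0.478 s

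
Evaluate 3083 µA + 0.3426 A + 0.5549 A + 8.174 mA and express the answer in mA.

In mA:
  3083 µA = 3083 × 10⁻³ mA = 3.083
  0.3426 A = 0.3426 × 10³ mA = 342.6
  0.5549 A = 0.5549 × 10³ mA = 554.9
  8.174 mA → 8.174
Sum: 3.083 + 342.6 + 554.9 + 8.174 = 908.757

908.757 mA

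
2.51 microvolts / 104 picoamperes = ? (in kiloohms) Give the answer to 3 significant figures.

(2.51 × 10⁻⁶) / (104 × 10⁻¹²) = 0.024135 × 10⁶ Ω

24.1 kiloohms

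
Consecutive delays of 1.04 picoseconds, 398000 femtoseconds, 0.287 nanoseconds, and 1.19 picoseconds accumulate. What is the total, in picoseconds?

In picoseconds:
  1.04 picoseconds → 1.04
  398000 femtoseconds = 398000e-3 picoseconds = 398
  0.287 nanoseconds = 0.287e3 picoseconds = 287
  1.19 picoseconds → 1.19
Sum: 1.04 + 398 + 287 + 1.19 = 687.23

687.23 picoseconds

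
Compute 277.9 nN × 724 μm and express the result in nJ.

277.9 × 10^-9 × 724 × 10^-6 = 201199.6 × 10^-15 J

0.2011996 nJ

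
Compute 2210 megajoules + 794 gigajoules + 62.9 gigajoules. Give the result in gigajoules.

In gigajoules:
  2210 megajoules = 2210 × 10^-3 gigajoules = 2.21
  794 gigajoules → 794
  62.9 gigajoules → 62.9
Sum: 2.21 + 794 + 62.9 = 859.11

859.11 gigajoules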